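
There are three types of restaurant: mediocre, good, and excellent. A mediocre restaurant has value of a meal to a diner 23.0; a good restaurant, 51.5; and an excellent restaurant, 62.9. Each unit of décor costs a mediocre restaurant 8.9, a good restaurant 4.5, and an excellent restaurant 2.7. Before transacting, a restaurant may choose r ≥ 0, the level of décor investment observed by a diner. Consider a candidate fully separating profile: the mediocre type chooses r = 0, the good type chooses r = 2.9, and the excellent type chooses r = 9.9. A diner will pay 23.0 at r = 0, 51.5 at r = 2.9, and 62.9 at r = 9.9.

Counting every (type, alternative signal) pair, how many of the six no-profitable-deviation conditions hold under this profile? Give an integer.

4

Mediocre (own payoff 23.0): to r=2.9 gives 51.5 − 8.9×2.9 = 25.69 → profitable ✗; to r=9.9 gives 62.9 − 8.9×9.9 = -25.21 → no gain ✓.
Excellent (own payoff 62.9 − 2.7×9.9 = 36.17): to r=0 gives 23.0 → no gain ✓; to r=2.9 gives 51.5 − 2.7×2.9 = 43.67 → profitable ✗.
Good (own payoff 51.5 − 4.5×2.9 = 38.45): to r=0 gives 23.0 → no gain ✓; to r=9.9 gives 62.9 − 4.5×9.9 = 18.35 → no gain ✓.
4 of the 6 constraints hold; not an equilibrium.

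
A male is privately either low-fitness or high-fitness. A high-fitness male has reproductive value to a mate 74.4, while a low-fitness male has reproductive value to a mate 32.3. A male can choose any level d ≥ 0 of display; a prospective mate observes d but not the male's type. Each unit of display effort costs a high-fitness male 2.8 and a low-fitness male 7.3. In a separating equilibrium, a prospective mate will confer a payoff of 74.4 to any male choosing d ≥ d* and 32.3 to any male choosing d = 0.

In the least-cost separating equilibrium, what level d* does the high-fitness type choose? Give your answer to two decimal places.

5.77

A low-fitness male choosing d = 0 receives 32.3.
Imitating at d* instead would pay 74.4 at cost 7.3·d*, netting 74.4 − 7.3·d*.
Indifference: 32.3 = 74.4 − 7.3·d*, so d* = (74.4 − 32.3) / 7.3 ≈ 5.77.
At d* the low-fitness type's incentive constraint just binds; the high-fitness type strictly prefers d* since its per-unit cost is lower.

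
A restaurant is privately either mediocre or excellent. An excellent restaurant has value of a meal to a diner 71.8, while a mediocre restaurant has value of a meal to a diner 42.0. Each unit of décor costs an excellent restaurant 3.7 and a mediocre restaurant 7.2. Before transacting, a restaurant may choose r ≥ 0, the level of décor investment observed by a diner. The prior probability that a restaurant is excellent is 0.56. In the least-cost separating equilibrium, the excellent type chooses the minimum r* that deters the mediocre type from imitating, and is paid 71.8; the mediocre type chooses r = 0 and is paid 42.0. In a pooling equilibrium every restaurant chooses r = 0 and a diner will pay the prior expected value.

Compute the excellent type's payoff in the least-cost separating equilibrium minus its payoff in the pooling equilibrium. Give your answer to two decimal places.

Least-cost separating signal: r* solves 42.0 = 71.8 − 7.2·r*, so r* = (71.8 − 42.0)/7.2 ≈ 4.1389.
Excellent type's separating payoff: 71.8 − 3.7 × r* = 71.8 − 3.7 × (71.8 − 42.0)/7.2 = 71.8 − 110.26/7.2 ≈ 56.4861.
Pooling payoff: 0.56 × 71.8 + 0.44 × 42.0 = 58.688.
Difference: 56.4861 − 58.688 = -2.2019, i.e. -2.20 to two decimal places.
The excellent type would prefer the pooling outcome.

-2.20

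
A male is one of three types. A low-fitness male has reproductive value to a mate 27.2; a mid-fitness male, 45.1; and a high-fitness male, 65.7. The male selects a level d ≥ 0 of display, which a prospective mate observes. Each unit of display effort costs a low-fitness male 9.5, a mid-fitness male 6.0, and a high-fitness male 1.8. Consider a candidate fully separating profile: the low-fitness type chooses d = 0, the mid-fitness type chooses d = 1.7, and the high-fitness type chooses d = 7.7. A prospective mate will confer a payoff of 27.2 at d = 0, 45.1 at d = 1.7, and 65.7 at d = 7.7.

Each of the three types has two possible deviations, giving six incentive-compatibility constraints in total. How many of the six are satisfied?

5

High-fitness (own payoff 65.7 − 1.8×7.7 = 51.84): to d=0 gives 27.2 → no gain ✓; to d=1.7 gives 45.1 − 1.8×1.7 = 42.04 → no gain ✓.
Mid-fitness (own payoff 45.1 − 6.0×1.7 = 34.9): to d=0 gives 27.2 → no gain ✓; to d=7.7 gives 65.7 − 6.0×7.7 = 19.5 → no gain ✓.
Low-fitness (own payoff 27.2): to d=1.7 gives 45.1 − 9.5×1.7 = 28.95 → profitable ✗; to d=7.7 gives 65.7 − 9.5×7.7 = -7.45 → no gain ✓.
5 of the 6 constraints hold; not an equilibrium.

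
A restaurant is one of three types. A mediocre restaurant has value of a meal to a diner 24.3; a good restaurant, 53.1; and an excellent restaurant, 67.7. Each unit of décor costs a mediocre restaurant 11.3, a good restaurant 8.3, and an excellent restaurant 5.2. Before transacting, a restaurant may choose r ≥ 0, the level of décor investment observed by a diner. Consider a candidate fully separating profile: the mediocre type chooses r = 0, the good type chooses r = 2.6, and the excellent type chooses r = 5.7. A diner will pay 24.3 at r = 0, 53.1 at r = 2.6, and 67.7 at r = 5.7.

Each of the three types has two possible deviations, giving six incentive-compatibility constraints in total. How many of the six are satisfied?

Mediocre (own payoff 24.3): to r=2.6 gives 53.1 − 11.3×2.6 = 23.72 → no gain ✓; to r=5.7 gives 67.7 − 11.3×5.7 = 3.29 → no gain ✓.
Good (own payoff 53.1 − 8.3×2.6 = 31.52): to r=0 gives 24.3 → no gain ✓; to r=5.7 gives 67.7 − 8.3×5.7 = 20.39 → no gain ✓.
Excellent (own payoff 67.7 − 5.2×5.7 = 38.06): to r=0 gives 24.3 → no gain ✓; to r=2.6 gives 53.1 − 5.2×2.6 = 39.58 → profitable ✗.
5 of the 6 constraints hold; not an equilibrium.

5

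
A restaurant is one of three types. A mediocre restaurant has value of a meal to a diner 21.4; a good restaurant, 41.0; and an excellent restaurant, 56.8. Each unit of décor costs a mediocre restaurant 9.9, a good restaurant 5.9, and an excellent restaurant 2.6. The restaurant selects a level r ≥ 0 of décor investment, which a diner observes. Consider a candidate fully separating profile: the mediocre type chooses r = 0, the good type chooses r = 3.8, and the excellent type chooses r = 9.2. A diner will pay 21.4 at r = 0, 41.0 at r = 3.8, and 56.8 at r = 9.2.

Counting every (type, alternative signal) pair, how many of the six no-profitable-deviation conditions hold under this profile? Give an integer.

5

Excellent (own payoff 56.8 − 2.6×9.2 = 32.88): to r=0 gives 21.4 → no gain ✓; to r=3.8 gives 41.0 − 2.6×3.8 = 31.12 → no gain ✓.
Mediocre (own payoff 21.4): to r=3.8 gives 41.0 − 9.9×3.8 = 3.38 → no gain ✓; to r=9.2 gives 56.8 − 9.9×9.2 = -34.28 → no gain ✓.
Good (own payoff 41.0 − 5.9×3.8 = 18.58): to r=0 gives 21.4 → profitable ✗; to r=9.2 gives 56.8 − 5.9×9.2 = 2.52 → no gain ✓.
5 of the 6 constraints hold; not an equilibrium.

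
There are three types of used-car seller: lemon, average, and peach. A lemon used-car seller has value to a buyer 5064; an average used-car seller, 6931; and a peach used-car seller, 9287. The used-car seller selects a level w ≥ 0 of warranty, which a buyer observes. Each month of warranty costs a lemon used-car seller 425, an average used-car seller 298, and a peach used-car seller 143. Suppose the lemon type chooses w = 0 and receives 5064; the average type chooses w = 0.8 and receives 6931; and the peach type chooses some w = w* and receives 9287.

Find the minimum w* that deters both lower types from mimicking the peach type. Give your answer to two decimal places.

9.94

Average type (on-path payoff 6931 − 298×0.8 = 6692.6) won't mimic when 6692.6 ≥ 9287 − 298·w*, i.e. w* ≥ 8.71.
Lemon type (on-path payoff 5064) won't mimic when 5064 ≥ 9287 − 425·w*, i.e. w* ≥ 9.94.
Both must hold, so w* = max(9.94, 8.71) = 9.94. The lemon type's constraint binds.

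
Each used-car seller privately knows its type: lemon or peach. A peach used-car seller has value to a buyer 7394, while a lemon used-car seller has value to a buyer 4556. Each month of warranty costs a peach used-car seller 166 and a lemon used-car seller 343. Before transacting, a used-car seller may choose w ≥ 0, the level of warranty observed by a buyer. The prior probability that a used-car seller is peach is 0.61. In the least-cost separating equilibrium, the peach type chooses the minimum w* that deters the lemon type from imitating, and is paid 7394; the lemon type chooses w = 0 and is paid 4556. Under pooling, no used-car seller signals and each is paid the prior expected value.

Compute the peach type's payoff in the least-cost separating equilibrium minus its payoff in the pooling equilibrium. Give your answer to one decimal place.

-266.7

Least-cost separating signal: w* solves 4556 = 7394 − 343·w*, so w* = (7394 − 4556)/343 ≈ 8.2741.
Peach type's separating payoff: 7394 − 166 × w* = 7394 − 166 × (7394 − 4556)/343 = 7394 − 471108/343 ≈ 6020.507.
Pooling payoff: 0.61 × 7394 + 0.39 × 4556 = 6287.18.
Difference: 6020.507 − 6287.18 = -266.673, i.e. -266.7 to one decimal place.
The peach type would prefer the pooling outcome.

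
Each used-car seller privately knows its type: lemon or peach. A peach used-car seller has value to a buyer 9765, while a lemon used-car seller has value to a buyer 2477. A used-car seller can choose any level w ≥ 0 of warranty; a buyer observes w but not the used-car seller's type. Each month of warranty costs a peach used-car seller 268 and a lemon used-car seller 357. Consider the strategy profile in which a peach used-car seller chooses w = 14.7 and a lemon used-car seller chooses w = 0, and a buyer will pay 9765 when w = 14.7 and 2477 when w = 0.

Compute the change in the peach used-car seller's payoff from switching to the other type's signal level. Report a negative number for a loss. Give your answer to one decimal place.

Playing w = 14.7 the peach used-car seller receives 9765 − 268 × 14.7 = 5825.4.
Deviating to w = 0 yields 2477 instead.
Gain from deviating: 2477 − 5825.4 = -3348.4.
The gain is negative, so the peach type's incentive-compatibility constraint is satisfied.

-3348.4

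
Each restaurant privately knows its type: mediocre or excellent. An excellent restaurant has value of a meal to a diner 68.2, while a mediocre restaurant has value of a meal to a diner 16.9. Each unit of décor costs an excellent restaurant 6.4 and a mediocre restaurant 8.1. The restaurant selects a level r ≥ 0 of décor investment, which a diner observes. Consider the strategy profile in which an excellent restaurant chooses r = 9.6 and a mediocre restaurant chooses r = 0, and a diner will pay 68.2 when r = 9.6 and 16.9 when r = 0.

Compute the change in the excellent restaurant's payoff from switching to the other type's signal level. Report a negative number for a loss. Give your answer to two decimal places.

Playing r = 9.6 the excellent restaurant receives 68.2 − 6.4 × 9.6 = 6.76.
Deviating to r = 0 yields 16.9 instead.
Gain from deviating: 16.9 − 6.76 = 10.14.
The gain is positive, so the excellent type's incentive-compatibility constraint is violated — this profile is not a separating equilibrium.

10.14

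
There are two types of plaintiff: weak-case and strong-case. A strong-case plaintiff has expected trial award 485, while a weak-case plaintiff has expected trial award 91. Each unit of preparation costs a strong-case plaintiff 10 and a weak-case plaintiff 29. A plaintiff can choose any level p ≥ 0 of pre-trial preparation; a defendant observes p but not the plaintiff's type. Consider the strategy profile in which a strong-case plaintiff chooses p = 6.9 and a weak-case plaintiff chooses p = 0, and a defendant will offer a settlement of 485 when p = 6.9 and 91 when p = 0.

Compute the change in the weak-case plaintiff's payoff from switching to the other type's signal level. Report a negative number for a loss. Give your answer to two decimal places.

Playing p = 0 the weak-case plaintiff receives 91.
Deviating to p = 6.9 brings payment 485 at cost 29 × 6.9 = 200.1, netting 284.9.
Gain from deviating: 284.9 − 91 = 193.90.
The gain is positive, so the weak-case type's incentive-compatibility constraint is violated — this profile is not a separating equilibrium.

193.90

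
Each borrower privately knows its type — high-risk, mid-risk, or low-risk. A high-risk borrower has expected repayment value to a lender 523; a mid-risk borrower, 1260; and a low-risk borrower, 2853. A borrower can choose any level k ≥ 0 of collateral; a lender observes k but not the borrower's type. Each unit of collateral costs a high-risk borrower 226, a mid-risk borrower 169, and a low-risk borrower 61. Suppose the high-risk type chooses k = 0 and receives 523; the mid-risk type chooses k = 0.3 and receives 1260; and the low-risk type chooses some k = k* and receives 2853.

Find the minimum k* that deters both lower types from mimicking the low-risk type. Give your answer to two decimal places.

High-risk type (on-path payoff 523) won't mimic when 523 ≥ 2853 − 226·k*, i.e. k* ≥ 10.31.
Mid-risk type (on-path payoff 1260 − 169×0.3 = 1209.3) won't mimic when 1209.3 ≥ 2853 − 169·k*, i.e. k* ≥ 9.73.
Both must hold, so k* = max(10.31, 9.73) = 10.31. The high-risk type's constraint binds.

10.31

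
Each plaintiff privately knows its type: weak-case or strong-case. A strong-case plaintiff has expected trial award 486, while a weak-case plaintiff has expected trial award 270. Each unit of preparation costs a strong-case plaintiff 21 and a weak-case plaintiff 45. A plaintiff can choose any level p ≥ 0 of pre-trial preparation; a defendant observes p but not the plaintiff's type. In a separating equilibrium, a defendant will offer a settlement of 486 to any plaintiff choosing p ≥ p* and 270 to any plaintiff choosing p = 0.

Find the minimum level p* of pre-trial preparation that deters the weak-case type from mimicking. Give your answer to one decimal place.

4.8

A weak-case plaintiff choosing p = 0 receives 270.
Imitating at p* instead would pay 486 at cost 45·p*, netting 486 − 45·p*.
Indifference: 270 = 486 − 45·p*, so p* = (486 − 270) / 45 = 4.8.
This is the weak-case type's binding incentive-compatibility constraint; any p ≥ 4.8 sustains separation on that side.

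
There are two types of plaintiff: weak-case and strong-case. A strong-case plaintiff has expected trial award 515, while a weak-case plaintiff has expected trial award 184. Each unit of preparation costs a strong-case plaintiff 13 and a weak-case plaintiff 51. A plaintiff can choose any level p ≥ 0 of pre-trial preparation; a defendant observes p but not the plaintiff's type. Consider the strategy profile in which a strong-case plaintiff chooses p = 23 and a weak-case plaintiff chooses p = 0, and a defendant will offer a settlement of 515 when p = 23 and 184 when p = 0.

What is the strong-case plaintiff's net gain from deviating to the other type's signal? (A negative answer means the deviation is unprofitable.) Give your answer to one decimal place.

Playing p = 23 the strong-case plaintiff receives 515 − 13 × 23 = 216.
Deviating to p = 0 yields 184 instead.
Gain from deviating: 184 − 216 = -32.0.
The gain is negative, so the strong-case type's incentive-compatibility constraint is satisfied.

-32.0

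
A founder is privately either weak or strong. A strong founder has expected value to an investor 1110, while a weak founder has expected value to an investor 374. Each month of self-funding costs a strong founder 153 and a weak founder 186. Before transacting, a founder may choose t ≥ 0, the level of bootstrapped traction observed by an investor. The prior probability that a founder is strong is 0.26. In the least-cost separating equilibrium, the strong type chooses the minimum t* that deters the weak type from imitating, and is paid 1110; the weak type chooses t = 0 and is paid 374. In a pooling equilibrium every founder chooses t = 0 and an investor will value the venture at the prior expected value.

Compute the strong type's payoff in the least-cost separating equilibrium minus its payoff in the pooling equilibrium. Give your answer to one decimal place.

-60.8

Least-cost separating signal: t* solves 374 = 1110 − 186·t*, so t* = (1110 − 374)/186 ≈ 3.9570.
Strong type's separating payoff: 1110 − 153 × t* = 1110 − 153 × (1110 − 374)/186 = 1110 − 112608/186 ≈ 504.581.
Pooling payoff: 0.26 × 1110 + 0.74 × 374 = 565.36.
Difference: 504.581 − 565.36 = -60.779, i.e. -60.8 to one decimal place.
The strong type would prefer the pooling outcome.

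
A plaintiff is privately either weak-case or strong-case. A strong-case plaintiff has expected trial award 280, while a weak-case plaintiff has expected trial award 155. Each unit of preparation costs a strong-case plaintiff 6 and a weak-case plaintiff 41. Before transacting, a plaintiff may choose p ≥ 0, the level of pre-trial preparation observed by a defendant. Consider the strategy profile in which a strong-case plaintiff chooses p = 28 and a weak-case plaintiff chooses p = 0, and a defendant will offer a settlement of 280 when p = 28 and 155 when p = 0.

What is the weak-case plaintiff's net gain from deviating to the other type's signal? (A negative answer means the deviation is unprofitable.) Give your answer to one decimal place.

Playing p = 0 the weak-case plaintiff receives 155.
Deviating to p = 28 brings payment 280 at cost 41 × 28 = 1148, netting -868.
Gain from deviating: -868 − 155 = -1023.0.
The gain is negative, so the weak-case type's incentive-compatibility constraint is satisfied.

-1023.0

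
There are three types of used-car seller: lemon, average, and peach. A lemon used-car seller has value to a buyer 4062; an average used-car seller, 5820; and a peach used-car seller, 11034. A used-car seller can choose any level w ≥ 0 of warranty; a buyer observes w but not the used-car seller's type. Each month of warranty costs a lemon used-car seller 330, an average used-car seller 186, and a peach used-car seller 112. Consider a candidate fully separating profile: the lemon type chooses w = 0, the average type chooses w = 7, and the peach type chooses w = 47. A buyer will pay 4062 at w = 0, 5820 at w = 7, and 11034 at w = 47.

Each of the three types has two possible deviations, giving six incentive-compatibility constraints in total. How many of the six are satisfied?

6

Lemon (own payoff 4062): to w=7 gives 5820 − 330×7 = 3510 → no gain ✓; to w=47 gives 11034 − 330×47 = -4476 → no gain ✓.
Peach (own payoff 11034 − 112×47 = 5770): to w=0 gives 4062 → no gain ✓; to w=7 gives 5820 − 112×7 = 5036 → no gain ✓.
Average (own payoff 5820 − 186×7 = 4518): to w=0 gives 4062 → no gain ✓; to w=47 gives 11034 − 186×47 = 2292 → no gain ✓.
6 of the 6 constraints hold; this profile is a separating equilibrium.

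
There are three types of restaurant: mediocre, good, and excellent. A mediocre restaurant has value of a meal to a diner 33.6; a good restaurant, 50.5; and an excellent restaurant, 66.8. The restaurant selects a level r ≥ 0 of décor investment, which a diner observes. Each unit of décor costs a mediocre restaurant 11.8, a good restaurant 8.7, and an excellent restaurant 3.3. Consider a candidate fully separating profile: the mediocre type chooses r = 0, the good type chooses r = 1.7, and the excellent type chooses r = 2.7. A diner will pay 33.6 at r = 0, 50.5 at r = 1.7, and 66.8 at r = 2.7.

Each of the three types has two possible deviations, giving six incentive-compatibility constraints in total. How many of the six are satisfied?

Mediocre (own payoff 33.6): to r=1.7 gives 50.5 − 11.8×1.7 = 30.44 → no gain ✓; to r=2.7 gives 66.8 − 11.8×2.7 = 34.94 → profitable ✗.
Excellent (own payoff 66.8 − 3.3×2.7 = 57.89): to r=0 gives 33.6 → no gain ✓; to r=1.7 gives 50.5 − 3.3×1.7 = 44.89 → no gain ✓.
Good (own payoff 50.5 − 8.7×1.7 = 35.71): to r=0 gives 33.6 → no gain ✓; to r=2.7 gives 66.8 − 8.7×2.7 = 43.31 → profitable ✗.
4 of the 6 constraints hold; not an equilibrium.

4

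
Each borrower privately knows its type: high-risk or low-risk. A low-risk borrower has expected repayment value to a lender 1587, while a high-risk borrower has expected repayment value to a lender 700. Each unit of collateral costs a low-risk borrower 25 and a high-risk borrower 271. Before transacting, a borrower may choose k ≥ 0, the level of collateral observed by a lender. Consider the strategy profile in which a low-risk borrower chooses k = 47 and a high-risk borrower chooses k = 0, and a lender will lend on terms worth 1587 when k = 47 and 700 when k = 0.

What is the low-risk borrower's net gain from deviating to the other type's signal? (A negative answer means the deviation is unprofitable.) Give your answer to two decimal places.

Playing k = 47 the low-risk borrower receives 1587 − 25 × 47 = 412.
Deviating to k = 0 yields 700 instead.
Gain from deviating: 700 − 412 = 288.00.
The gain is positive, so the low-risk type's incentive-compatibility constraint is violated — this profile is not a separating equilibrium.

288.00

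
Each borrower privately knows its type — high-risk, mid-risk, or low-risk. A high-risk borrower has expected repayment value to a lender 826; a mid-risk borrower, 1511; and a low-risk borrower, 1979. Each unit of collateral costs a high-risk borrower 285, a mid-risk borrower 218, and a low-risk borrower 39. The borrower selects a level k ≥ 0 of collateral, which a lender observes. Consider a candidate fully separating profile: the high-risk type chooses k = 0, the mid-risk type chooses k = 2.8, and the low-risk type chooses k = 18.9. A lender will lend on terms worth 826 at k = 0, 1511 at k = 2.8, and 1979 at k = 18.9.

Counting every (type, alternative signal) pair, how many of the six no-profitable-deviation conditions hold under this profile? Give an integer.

Mid-risk (own payoff 1511 − 218×2.8 = 900.6): to k=0 gives 826 → no gain ✓; to k=18.9 gives 1979 − 218×18.9 = -2141.2 → no gain ✓.
Low-risk (own payoff 1979 − 39×18.9 = 1241.9): to k=0 gives 826 → no gain ✓; to k=2.8 gives 1511 − 39×2.8 = 1401.8 → profitable ✗.
High-risk (own payoff 826): to k=2.8 gives 1511 − 285×2.8 = 713 → no gain ✓; to k=18.9 gives 1979 − 285×18.9 = -3407.5 → no gain ✓.
5 of the 6 constraints hold; not an equilibrium.

5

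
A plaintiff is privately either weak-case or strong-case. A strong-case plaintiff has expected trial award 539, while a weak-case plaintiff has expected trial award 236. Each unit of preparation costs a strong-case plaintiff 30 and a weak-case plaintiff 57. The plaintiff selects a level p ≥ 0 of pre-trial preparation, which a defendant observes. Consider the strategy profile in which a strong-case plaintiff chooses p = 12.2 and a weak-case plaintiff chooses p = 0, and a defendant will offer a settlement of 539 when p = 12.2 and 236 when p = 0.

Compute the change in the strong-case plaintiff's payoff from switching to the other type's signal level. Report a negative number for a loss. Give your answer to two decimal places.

Playing p = 12.2 the strong-case plaintiff receives 539 − 30 × 12.2 = 173.
Deviating to p = 0 yields 236 instead.
Gain from deviating: 236 − 173 = 63.00.
The gain is positive, so the strong-case type's incentive-compatibility constraint is violated — this profile is not a separating equilibrium.

63.00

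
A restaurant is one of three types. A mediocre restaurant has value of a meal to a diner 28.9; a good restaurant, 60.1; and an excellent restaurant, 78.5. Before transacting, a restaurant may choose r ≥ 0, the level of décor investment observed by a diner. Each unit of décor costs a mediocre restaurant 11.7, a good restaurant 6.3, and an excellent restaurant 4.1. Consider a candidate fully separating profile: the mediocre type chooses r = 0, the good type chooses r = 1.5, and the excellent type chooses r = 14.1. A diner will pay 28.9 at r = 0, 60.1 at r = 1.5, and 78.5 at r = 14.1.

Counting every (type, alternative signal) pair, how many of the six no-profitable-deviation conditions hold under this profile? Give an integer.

3

Mediocre (own payoff 28.9): to r=1.5 gives 60.1 − 11.7×1.5 = 42.55 → profitable ✗; to r=14.1 gives 78.5 − 11.7×14.1 = -86.47 → no gain ✓.
Excellent (own payoff 78.5 − 4.1×14.1 = 20.69): to r=0 gives 28.9 → profitable ✗; to r=1.5 gives 60.1 − 4.1×1.5 = 53.95 → profitable ✗.
Good (own payoff 60.1 − 6.3×1.5 = 50.65): to r=0 gives 28.9 → no gain ✓; to r=14.1 gives 78.5 − 6.3×14.1 = -10.33 → no gain ✓.
3 of the 6 constraints hold; not an equilibrium.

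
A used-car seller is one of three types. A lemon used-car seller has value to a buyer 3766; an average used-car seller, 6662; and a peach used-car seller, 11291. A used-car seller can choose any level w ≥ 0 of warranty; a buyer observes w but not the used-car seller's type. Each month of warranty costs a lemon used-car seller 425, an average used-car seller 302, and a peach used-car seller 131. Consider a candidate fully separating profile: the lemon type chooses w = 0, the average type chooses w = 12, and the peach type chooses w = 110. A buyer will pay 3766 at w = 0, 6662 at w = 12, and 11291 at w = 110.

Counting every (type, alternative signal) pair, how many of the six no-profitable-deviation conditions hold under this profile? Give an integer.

3

Lemon (own payoff 3766): to w=12 gives 6662 − 425×12 = 1562 → no gain ✓; to w=110 gives 11291 − 425×110 = -35459 → no gain ✓.
Peach (own payoff 11291 − 131×110 = -3119): to w=0 gives 3766 → profitable ✗; to w=12 gives 6662 − 131×12 = 5090 → profitable ✗.
Average (own payoff 6662 − 302×12 = 3038): to w=0 gives 3766 → profitable ✗; to w=110 gives 11291 − 302×110 = -21929 → no gain ✓.
3 of the 6 constraints hold; not an equilibrium.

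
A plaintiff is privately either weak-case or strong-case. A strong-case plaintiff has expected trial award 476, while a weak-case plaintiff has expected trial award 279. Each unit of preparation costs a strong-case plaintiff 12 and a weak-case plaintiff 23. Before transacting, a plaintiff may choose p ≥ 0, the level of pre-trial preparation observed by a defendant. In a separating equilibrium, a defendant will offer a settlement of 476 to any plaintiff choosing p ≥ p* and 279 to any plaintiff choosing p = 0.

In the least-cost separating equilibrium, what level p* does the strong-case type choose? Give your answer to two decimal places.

8.57

A weak-case plaintiff choosing p = 0 receives 279.
Imitating at p* instead would pay 476 at cost 23·p*, netting 476 − 23·p*.
Indifference: 279 = 476 − 23·p*, so p* = (476 − 279) / 23 ≈ 8.57.
At p* the weak-case type's incentive constraint just binds; the strong-case type strictly prefers p* since its per-unit cost is lower.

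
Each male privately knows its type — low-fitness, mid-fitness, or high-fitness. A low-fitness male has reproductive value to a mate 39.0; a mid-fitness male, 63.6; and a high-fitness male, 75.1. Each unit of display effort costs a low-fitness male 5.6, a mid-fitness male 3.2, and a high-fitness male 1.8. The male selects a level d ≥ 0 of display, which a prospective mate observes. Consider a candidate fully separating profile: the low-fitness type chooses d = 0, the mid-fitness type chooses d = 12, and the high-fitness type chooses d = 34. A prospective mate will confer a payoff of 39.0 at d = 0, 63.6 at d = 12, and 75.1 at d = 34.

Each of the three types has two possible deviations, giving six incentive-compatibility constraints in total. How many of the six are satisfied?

3

High-fitness (own payoff 75.1 − 1.8×34 = 13.9): to d=0 gives 39.0 → profitable ✗; to d=12 gives 63.6 − 1.8×12 = 42 → profitable ✗.
Low-fitness (own payoff 39.0): to d=12 gives 63.6 − 5.6×12 = -3.6 → no gain ✓; to d=34 gives 75.1 − 5.6×34 = -115.3 → no gain ✓.
Mid-fitness (own payoff 63.6 − 3.2×12 = 25.2): to d=0 gives 39.0 → profitable ✗; to d=34 gives 75.1 − 3.2×34 = -33.7 → no gain ✓.
3 of the 6 constraints hold; not an equilibrium.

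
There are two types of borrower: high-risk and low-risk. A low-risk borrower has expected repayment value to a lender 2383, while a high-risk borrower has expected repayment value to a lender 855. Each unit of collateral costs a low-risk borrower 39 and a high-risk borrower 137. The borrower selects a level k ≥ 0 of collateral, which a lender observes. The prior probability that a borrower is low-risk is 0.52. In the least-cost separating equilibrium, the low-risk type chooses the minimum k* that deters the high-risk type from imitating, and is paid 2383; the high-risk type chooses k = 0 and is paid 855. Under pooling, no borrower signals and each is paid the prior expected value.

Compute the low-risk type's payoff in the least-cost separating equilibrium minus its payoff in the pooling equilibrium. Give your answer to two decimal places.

Least-cost separating signal: k* solves 855 = 2383 − 137·k*, so k* = (2383 − 855)/137 ≈ 11.1533.
Low-risk type's separating payoff: 2383 − 39 × k* = 2383 − 39 × (2383 − 855)/137 = 2383 − 59592/137 ≈ 1948.0219.
Pooling payoff: 0.52 × 2383 + 0.48 × 855 = 1649.56.
Difference: 1948.0219 − 1649.56 = 298.4619, i.e. 298.46 to two decimal places.
The low-risk type prefers to separate.

298.46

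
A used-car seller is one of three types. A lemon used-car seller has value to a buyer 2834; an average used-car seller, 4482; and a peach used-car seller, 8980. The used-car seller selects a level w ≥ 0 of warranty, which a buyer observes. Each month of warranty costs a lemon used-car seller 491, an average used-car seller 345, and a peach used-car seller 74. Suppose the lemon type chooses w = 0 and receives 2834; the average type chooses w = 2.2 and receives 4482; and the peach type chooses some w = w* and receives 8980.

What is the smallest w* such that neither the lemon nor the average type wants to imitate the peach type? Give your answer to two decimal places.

15.24

Lemon type (on-path payoff 2834) won't mimic when 2834 ≥ 8980 − 491·w*, i.e. w* ≥ 12.52.
Average type (on-path payoff 4482 − 345×2.2 = 3723) won't mimic when 3723 ≥ 8980 − 345·w*, i.e. w* ≥ 15.24.
Both must hold, so w* = max(12.52, 15.24) = 15.24. The average type's constraint binds.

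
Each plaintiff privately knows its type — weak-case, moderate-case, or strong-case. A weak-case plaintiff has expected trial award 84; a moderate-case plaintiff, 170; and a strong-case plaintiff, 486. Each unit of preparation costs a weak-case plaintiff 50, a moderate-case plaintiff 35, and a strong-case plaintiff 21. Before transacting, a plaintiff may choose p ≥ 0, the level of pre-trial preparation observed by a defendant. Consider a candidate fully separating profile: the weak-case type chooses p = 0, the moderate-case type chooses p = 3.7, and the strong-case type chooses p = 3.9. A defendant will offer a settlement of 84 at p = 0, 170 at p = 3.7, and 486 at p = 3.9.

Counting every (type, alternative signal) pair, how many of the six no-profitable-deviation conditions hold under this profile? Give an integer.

Weak-case (own payoff 84): to p=3.7 gives 170 − 50×3.7 = -15 → no gain ✓; to p=3.9 gives 486 − 50×3.9 = 291 → profitable ✗.
Strong-case (own payoff 486 − 21×3.9 = 404.1): to p=0 gives 84 → no gain ✓; to p=3.7 gives 170 − 21×3.7 = 92.3 → no gain ✓.
Moderate-case (own payoff 170 − 35×3.7 = 40.5): to p=0 gives 84 → profitable ✗; to p=3.9 gives 486 − 35×3.9 = 349.5 → profitable ✗.
3 of the 6 constraints hold; not an equilibrium.

3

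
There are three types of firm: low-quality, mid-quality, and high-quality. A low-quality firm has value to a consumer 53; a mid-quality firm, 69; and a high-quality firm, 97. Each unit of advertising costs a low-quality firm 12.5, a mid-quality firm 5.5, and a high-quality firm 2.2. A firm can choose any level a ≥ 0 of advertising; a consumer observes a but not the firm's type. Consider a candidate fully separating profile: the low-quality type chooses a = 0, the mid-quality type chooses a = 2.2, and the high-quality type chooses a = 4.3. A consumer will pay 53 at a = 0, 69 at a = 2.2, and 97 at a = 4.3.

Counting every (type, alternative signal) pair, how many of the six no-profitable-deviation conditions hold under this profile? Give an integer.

Low-quality (own payoff 53): to a=2.2 gives 69 − 12.5×2.2 = 41.5 → no gain ✓; to a=4.3 gives 97 − 12.5×4.3 = 43.25 → no gain ✓.
Mid-quality (own payoff 69 − 5.5×2.2 = 56.9): to a=0 gives 53 → no gain ✓; to a=4.3 gives 97 − 5.5×4.3 = 73.35 → profitable ✗.
High-quality (own payoff 97 − 2.2×4.3 = 87.54): to a=0 gives 53 → no gain ✓; to a=2.2 gives 69 − 2.2×2.2 = 64.16 → no gain ✓.
5 of the 6 constraints hold; not an equilibrium.

5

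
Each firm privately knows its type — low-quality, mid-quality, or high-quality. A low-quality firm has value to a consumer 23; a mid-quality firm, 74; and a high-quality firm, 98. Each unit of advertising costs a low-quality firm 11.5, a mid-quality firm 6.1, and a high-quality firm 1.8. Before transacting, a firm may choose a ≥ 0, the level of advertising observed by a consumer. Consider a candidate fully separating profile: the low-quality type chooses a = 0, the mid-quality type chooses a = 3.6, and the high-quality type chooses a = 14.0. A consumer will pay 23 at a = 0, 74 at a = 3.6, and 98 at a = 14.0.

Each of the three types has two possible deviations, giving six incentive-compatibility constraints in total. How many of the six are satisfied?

Mid-quality (own payoff 74 − 6.1×3.6 = 52.04): to a=0 gives 23 → no gain ✓; to a=14.0 gives 98 − 6.1×14.0 = 12.6 → no gain ✓.
Low-quality (own payoff 23): to a=3.6 gives 74 − 11.5×3.6 = 32.6 → profitable ✗; to a=14.0 gives 98 − 11.5×14.0 = -63 → no gain ✓.
High-quality (own payoff 98 − 1.8×14.0 = 72.8): to a=0 gives 23 → no gain ✓; to a=3.6 gives 74 − 1.8×3.6 = 67.52 → no gain ✓.
5 of the 6 constraints hold; not an equilibrium.

5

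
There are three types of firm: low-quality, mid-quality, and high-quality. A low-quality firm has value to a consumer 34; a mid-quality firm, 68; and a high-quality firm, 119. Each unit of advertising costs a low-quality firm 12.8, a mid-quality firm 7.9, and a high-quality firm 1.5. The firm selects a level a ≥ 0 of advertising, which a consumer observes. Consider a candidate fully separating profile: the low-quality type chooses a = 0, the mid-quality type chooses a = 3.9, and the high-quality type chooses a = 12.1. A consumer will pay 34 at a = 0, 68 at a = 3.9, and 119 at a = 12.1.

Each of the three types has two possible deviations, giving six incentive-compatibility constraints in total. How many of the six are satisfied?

6

Low-quality (own payoff 34): to a=3.9 gives 68 − 12.8×3.9 = 18.08 → no gain ✓; to a=12.1 gives 119 − 12.8×12.1 = -35.88 → no gain ✓.
Mid-quality (own payoff 68 − 7.9×3.9 = 37.19): to a=0 gives 34 → no gain ✓; to a=12.1 gives 119 − 7.9×12.1 = 23.41 → no gain ✓.
High-quality (own payoff 119 − 1.5×12.1 = 100.85): to a=0 gives 34 → no gain ✓; to a=3.9 gives 68 − 1.5×3.9 = 62.15 → no gain ✓.
6 of the 6 constraints hold; this profile is a separating equilibrium.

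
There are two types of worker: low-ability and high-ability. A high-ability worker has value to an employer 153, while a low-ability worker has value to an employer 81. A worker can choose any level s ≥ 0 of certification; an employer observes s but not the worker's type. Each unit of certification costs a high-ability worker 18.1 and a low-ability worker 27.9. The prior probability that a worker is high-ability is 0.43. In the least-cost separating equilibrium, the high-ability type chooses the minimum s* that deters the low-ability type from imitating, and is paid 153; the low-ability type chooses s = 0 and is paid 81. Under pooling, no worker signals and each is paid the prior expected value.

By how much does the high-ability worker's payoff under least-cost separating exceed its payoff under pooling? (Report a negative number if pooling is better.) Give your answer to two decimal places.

Least-cost separating signal: s* solves 81 = 153 − 27.9·s*, so s* = (153 − 81)/27.9 ≈ 2.5806.
High-ability type's separating payoff: 153 − 18.1 × s* = 153 − 18.1 × (153 − 81)/27.9 = 153 − 1303.2/27.9 ≈ 106.2903.
Pooling payoff: 0.43 × 153 + 0.57 × 81 = 111.96.
Difference: 106.2903 − 111.96 = -5.6697, i.e. -5.67 to two decimal places.
The high-ability type would prefer the pooling outcome.

-5.67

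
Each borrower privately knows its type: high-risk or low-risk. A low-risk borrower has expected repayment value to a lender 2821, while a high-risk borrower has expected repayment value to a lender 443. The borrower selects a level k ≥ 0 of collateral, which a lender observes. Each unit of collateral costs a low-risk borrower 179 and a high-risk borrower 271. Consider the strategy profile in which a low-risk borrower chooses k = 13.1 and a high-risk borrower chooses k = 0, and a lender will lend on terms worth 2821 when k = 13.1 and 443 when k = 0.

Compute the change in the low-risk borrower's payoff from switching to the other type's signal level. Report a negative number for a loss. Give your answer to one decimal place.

Playing k = 13.1 the low-risk borrower receives 2821 − 179 × 13.1 = 476.1.
Deviating to k = 0 yields 443 instead.
Gain from deviating: 443 − 476.1 = -33.1.
The gain is negative, so the low-risk type's incentive-compatibility constraint is satisfied.

-33.1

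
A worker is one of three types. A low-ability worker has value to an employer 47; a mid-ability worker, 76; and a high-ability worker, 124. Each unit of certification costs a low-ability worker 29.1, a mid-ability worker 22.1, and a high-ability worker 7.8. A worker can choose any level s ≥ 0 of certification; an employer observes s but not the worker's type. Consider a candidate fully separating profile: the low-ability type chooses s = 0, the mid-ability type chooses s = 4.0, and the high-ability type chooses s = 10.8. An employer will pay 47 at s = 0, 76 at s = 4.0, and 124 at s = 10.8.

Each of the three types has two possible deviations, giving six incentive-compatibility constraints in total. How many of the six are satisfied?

Low-ability (own payoff 47): to s=4.0 gives 76 − 29.1×4.0 = -40.4 → no gain ✓; to s=10.8 gives 124 − 29.1×10.8 = -190.28 → no gain ✓.
Mid-ability (own payoff 76 − 22.1×4.0 = -12.4): to s=0 gives 47 → profitable ✗; to s=10.8 gives 124 − 22.1×10.8 = -114.68 → no gain ✓.
High-ability (own payoff 124 − 7.8×10.8 = 39.76): to s=0 gives 47 → profitable ✗; to s=4.0 gives 76 − 7.8×4.0 = 44.8 → profitable ✗.
3 of the 6 constraints hold; not an equilibrium.

3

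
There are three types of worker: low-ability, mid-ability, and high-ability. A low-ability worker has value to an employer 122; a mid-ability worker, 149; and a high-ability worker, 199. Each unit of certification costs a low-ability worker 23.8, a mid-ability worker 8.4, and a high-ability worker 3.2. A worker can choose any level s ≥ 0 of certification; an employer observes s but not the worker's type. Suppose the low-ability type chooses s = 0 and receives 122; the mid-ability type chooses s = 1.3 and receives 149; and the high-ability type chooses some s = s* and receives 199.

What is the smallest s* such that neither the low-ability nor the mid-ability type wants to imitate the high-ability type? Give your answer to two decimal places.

7.25

Mid-ability type (on-path payoff 149 − 8.4×1.3 = 138.08) won't mimic when 138.08 ≥ 199 − 8.4·s*, i.e. s* ≥ 7.25.
Low-ability type (on-path payoff 122) won't mimic when 122 ≥ 199 − 23.8·s*, i.e. s* ≥ 3.24.
Both must hold, so s* = max(3.24, 7.25) = 7.25. The mid-ability type's constraint binds.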